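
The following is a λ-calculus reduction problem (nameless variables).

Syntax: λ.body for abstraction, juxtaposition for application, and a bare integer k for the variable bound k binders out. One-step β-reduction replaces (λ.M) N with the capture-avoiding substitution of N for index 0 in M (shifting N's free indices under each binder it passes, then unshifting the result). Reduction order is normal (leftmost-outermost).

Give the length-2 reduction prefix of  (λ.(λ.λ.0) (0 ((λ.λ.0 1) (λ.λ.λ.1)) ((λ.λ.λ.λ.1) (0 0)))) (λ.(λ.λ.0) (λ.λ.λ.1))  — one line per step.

  start: (λ.(λ.λ.0) (0 ((λ.λ.0 1) (λ.λ.λ.1)) ((λ.λ.λ.λ.1) (0 0)))) (λ.(λ.λ.0) (λ.λ.λ.1))
  [1] (λ.λ.0) ((λ.(λ.λ.0) (λ.λ.λ.1)) ((λ.λ.0 1) (λ.λ.λ.1)) ((λ.λ.λ.λ.1) ((λ.(λ.λ.0) (λ.λ.λ.1)) (λ.(λ.λ.0) (λ.λ.λ.1)))))
  [2] λ.0

Answer: after 2 steps: λ.0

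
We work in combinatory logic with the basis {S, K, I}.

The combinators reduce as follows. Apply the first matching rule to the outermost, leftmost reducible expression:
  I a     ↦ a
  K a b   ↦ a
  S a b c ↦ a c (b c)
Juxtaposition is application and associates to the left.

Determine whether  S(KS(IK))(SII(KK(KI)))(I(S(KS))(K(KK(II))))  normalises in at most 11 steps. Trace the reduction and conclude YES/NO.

  start: S(KS(IK))(SII(KK(KI)))(I(S(KS))(K(KK(II))))
  →1  KS(IK)(I(S(KS))(K(KK(II))))(SII(KK(KI))(I(S(KS))(K(KK(II)))))
  →2  S(I(S(KS))(K(KK(II))))(SII(KK(KI))(I(S(KS))(K(KK(II)))))
  →3  S(S(KS)(K(KK(II))))(SII(KK(KI))(I(S(KS))(K(KK(II)))))
  →4  S(S(KS)(KK))(SII(KK(KI))(I(S(KS))(K(KK(II)))))
  →5  S(S(KS)(KK))(I(KK(KI))(I(KK(KI)))(I(S(KS))(K(KK(II)))))
  →6  S(S(KS)(KK))(KK(KI)(I(KK(KI)))(I(S(KS))(K(KK(II)))))
  →7  S(S(KS)(KK))(K(I(KK(KI)))(I(S(KS))(K(KK(II)))))
  →8  S(S(KS)(KK))(I(KK(KI)))
  →9  S(S(KS)(KK))(KK(KI))
  →10  S(S(KS)(KK))K

Answer: YES — reaches normal form S(S(KS)(KK))K in 10 ≤ 11 steps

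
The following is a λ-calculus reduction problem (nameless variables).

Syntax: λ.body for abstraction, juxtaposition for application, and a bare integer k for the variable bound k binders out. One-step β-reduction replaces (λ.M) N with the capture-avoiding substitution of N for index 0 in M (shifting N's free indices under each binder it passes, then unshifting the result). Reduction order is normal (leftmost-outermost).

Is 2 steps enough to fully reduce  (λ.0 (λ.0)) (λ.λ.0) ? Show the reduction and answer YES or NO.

  start: (λ.0 (λ.0)) (λ.λ.0)
  step 1: (λ.λ.0) (λ.0)
  step 2: λ.0

Answer: YES — reaches normal form λ.0 in 2 ≤ 2 steps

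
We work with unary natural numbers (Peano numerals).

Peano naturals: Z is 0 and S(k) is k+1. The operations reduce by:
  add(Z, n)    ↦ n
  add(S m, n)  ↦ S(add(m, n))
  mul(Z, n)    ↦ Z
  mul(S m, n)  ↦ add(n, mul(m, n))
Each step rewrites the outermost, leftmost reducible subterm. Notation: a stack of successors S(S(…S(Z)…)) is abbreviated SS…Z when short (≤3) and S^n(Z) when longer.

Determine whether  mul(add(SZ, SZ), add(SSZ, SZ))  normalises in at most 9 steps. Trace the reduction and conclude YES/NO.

Answer: NO — after 9 steps the term is S(S(S(mul(add(Z, SZ), add(SSZ, SZ))))), not yet normal

Reduction:
  start: mul(add(SZ, SZ), add(SSZ, SZ))
  step 1: mul(S(add(Z, SZ)), add(SSZ, SZ))
  step 2: add(add(SSZ, SZ), mul(add(Z, SZ), add(SSZ, SZ)))
  step 3: add(S(add(SZ, SZ)), mul(add(Z, SZ), add(SSZ, SZ)))
  step 4: S(add(add(SZ, SZ), mul(add(Z, SZ), add(SSZ, SZ))))
  step 5: S(add(S(add(Z, SZ)), mul(add(Z, SZ), add(SSZ, SZ))))
  step 6: S(S(add(add(Z, SZ), mul(add(Z, SZ), add(SSZ, SZ)))))
  step 7: S(S(add(SZ, mul(add(Z, SZ), add(SSZ, SZ)))))
  step 8: S(S(S(add(Z, mul(add(Z, SZ), add(SSZ, SZ))))))
  step 9: S(S(S(mul(add(Z, SZ), add(SSZ, SZ)))))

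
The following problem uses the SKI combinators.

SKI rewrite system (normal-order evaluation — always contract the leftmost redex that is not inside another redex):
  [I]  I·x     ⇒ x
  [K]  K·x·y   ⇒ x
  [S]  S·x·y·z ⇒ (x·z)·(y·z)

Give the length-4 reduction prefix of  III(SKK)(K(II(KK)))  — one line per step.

  start: III(SKK)(K(II(KK)))
  step 1: II(SKK)(K(II(KK)))
  step 2: I(SKK)(K(II(KK)))
  step 3: SKK(K(II(KK)))
  step 4: K(K(II(KK)))(K(K(II(KK))))

Answer: after 4 steps: K(K(II(KK)))(K(K(II(KK))))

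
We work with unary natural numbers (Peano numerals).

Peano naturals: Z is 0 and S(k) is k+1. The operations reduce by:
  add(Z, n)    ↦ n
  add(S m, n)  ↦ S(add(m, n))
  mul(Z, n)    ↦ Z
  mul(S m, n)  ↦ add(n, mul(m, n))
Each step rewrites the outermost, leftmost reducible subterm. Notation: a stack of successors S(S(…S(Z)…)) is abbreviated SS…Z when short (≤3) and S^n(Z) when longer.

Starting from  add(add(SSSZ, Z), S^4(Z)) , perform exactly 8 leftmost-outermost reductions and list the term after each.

  start: add(add(SSSZ, Z), S^4(Z))
  →1  add(S(add(SSZ, Z)), S^4(Z))
  →2  S(add(add(SSZ, Z), S^4(Z)))
  →3  S(add(S(add(SZ, Z)), S^4(Z)))
  →4  S(S(add(add(SZ, Z), S^4(Z))))
  →5  S(S(add(S(add(Z, Z)), S^4(Z))))
  →6  S(S(S(add(add(Z, Z), S^4(Z)))))
  →7  S(S(S(add(Z, S^4(Z)))))
  →8  S^7(Z)

Answer: after 8 steps: S^7(Z)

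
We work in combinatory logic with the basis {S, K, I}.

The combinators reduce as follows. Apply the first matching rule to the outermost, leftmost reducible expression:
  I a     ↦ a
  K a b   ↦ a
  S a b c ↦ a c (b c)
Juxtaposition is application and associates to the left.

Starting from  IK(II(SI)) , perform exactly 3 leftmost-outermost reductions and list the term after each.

Answer: after 3 steps: K(SI)

Working:
  start: IK(II(SI))
  [1] K(II(SI))
  [2] K(I(SI))
  [3] K(SI)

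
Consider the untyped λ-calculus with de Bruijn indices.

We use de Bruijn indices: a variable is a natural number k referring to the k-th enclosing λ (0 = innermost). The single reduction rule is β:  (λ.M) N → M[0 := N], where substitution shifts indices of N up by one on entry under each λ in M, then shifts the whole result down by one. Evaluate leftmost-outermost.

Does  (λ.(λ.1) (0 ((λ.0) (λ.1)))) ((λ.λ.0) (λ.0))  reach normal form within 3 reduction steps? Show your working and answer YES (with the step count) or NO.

Answer: YES — reaches normal form λ.0 in 3 ≤ 3 steps

Reduction:
  start: (λ.(λ.1) (0 ((λ.0) (λ.1)))) ((λ.λ.0) (λ.0))
  →1  (λ.(λ.λ.0) (λ.0)) ((λ.λ.0) (λ.0) ((λ.0) (λ.(λ.λ.0) (λ.0))))
  →2  (λ.λ.0) (λ.0)
  →3  λ.0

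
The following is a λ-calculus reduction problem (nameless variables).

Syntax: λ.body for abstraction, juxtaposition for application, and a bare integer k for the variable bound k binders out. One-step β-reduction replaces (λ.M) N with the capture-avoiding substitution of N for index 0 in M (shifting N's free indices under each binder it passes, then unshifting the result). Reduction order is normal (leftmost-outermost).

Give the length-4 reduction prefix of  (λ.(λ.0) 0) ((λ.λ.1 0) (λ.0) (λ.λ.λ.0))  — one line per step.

  start: (λ.(λ.0) 0) ((λ.λ.1 0) (λ.0) (λ.λ.λ.0))
  [1] (λ.0) ((λ.λ.1 0) (λ.0) (λ.λ.λ.0))
  [2] (λ.λ.1 0) (λ.0) (λ.λ.λ.0)
  [3] (λ.(λ.0) 0) (λ.λ.λ.0)
  [4] (λ.0) (λ.λ.λ.0)

Answer: after 4 steps: (λ.0) (λ.λ.λ.0)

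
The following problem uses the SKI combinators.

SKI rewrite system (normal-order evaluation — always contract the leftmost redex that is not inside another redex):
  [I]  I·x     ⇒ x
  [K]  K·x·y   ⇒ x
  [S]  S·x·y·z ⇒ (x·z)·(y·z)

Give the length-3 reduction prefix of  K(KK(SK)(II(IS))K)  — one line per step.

Answer: after 3 steps: K(I(IS))

Derivation:
  start: K(KK(SK)(II(IS))K)
  [1] K(K(II(IS))K)
  [2] K(II(IS))
  [3] K(I(IS))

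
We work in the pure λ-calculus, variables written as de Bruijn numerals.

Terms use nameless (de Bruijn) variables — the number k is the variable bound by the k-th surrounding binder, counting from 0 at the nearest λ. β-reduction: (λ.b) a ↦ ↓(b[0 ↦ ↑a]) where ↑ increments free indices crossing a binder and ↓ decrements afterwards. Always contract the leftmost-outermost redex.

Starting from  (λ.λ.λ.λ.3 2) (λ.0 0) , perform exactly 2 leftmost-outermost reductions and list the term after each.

  start: (λ.λ.λ.λ.3 2) (λ.0 0)
  [1] λ.λ.λ.(λ.0 0) 2
  [2] λ.λ.λ.2 2

Answer: after 2 steps: λ.λ.λ.2 2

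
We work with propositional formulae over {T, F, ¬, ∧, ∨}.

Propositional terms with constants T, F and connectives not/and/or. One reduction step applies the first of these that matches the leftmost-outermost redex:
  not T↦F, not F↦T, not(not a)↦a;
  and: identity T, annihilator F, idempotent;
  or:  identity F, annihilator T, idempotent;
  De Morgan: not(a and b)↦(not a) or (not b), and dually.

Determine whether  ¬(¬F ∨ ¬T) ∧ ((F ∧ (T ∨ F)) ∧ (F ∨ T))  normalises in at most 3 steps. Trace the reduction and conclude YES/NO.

Answer: NO — after 3 steps the term is F ∧ ((F ∧ (T ∨ F)) ∧ (F ∨ T)), not yet normal

Reduction:
  start: ¬(¬F ∨ ¬T) ∧ ((F ∧ (T ∨ F)) ∧ (F ∨ T))
  step 1: (¬¬F ∧ ¬¬T) ∧ ((F ∧ (T ∨ F)) ∧ (F ∨ T))
  step 2: (F ∧ ¬¬T) ∧ ((F ∧ (T ∨ F)) ∧ (F ∨ T))
  step 3: F ∧ ((F ∧ (T ∨ F)) ∧ (F ∨ T))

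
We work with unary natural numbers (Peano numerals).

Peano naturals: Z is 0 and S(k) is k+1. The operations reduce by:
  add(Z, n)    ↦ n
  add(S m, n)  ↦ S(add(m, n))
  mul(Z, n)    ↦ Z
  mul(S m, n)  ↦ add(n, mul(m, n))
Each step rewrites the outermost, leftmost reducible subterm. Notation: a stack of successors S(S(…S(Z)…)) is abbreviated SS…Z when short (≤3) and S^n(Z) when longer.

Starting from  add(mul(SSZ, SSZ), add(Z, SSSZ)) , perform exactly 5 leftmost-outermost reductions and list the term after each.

Answer: after 5 steps: S(S(add(add(Z, mul(SZ, SSZ)), add(Z, SSSZ))))

Working:
  start: add(mul(SSZ, SSZ), add(Z, SSSZ))
  step 1: add(add(SSZ, mul(SZ, SSZ)), add(Z, SSSZ))
  step 2: add(S(add(SZ, mul(SZ, SSZ))), add(Z, SSSZ))
  step 3: S(add(add(SZ, mul(SZ, SSZ)), add(Z, SSSZ)))
  step 4: S(add(S(add(Z, mul(SZ, SSZ))), add(Z, SSSZ)))
  step 5: S(S(add(add(Z, mul(SZ, SSZ)), add(Z, SSSZ))))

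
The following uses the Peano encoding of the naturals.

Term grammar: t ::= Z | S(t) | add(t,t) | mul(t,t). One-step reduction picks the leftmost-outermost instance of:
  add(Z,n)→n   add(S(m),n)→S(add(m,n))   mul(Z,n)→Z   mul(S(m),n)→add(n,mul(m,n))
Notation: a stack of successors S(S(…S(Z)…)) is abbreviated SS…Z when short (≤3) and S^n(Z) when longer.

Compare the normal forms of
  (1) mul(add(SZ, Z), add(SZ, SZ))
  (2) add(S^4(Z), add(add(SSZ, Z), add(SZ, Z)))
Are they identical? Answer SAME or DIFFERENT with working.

Answer: DIFFERENT — A ⇓ SSZ, B ⇓ S^7(Z)

Working:
Term A:
  start: mul(add(SZ, Z), add(SZ, SZ))
  step 1: mul(S(add(Z, Z)), add(SZ, SZ))
  step 2: add(add(SZ, SZ), mul(add(Z, Z), add(SZ, SZ)))
  step 3: add(S(add(Z, SZ)), mul(add(Z, Z), add(SZ, SZ)))
  step 4: S(add(add(Z, SZ), mul(add(Z, Z), add(SZ, SZ))))
  step 5: S(add(SZ, mul(add(Z, Z), add(SZ, SZ))))
  step 6: S(S(add(Z, mul(add(Z, Z), add(SZ, SZ)))))
  step 7: S(S(mul(add(Z, Z), add(SZ, SZ))))
  step 8: S(S(mul(Z, add(SZ, SZ))))
  step 9: SSZ

Term B:
  start: add(S^4(Z), add(add(SSZ, Z), add(SZ, Z)))
  step 1: S(add(SSSZ, add(add(SSZ, Z), add(SZ, Z))))
  step 2: S(S(add(SSZ, add(add(SSZ, Z), add(SZ, Z)))))
  step 3: S(S(S(add(SZ, add(add(SSZ, Z), add(SZ, Z))))))
  step 4: S(S(S(S(add(Z, add(add(SSZ, Z), add(SZ, Z)))))))
  step 5: S(S(S(S(add(add(SSZ, Z), add(SZ, Z))))))
  step 6: S(S(S(S(add(S(add(SZ, Z)), add(SZ, Z))))))
  step 7: S(S(S(S(S(add(add(SZ, Z), add(SZ, Z)))))))
  step 8: S(S(S(S(S(add(S(add(Z, Z)), add(SZ, Z)))))))
  step 9: S(S(S(S(S(S(add(add(Z, Z), add(SZ, Z))))))))
  step 10: S(S(S(S(S(S(add(Z, add(SZ, Z))))))))
  step 11: S(S(S(S(S(S(add(SZ, Z)))))))
  step 12: S(S(S(S(S(S(S(add(Z, Z))))))))
  step 13: S^7(Z)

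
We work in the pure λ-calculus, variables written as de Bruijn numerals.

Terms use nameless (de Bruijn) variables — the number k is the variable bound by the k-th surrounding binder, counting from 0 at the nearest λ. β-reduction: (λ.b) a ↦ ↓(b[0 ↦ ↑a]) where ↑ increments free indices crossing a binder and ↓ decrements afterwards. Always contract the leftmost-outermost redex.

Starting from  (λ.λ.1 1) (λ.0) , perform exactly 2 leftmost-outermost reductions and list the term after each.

  start: (λ.λ.1 1) (λ.0)
  step 1: λ.(λ.0) (λ.0)
  step 2: λ.λ.0

Answer: after 2 steps: λ.λ.0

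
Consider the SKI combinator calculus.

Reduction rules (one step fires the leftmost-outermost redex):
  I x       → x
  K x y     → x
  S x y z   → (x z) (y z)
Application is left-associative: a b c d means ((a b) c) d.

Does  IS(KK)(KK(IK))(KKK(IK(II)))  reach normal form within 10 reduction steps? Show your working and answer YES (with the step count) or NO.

  start: IS(KK)(KK(IK))(KKK(IK(II)))
  step 1: S(KK)(KK(IK))(KKK(IK(II)))
  step 2: KK(KKK(IK(II)))(KK(IK)(KKK(IK(II))))
  step 3: K(KK(IK)(KKK(IK(II))))
  step 4: K(K(KKK(IK(II))))
  step 5: K(K(K(IK(II))))
  step 6: K(K(K(K(II))))
  step 7: K(K(K(KI)))

Answer: YES — reaches normal form K(K(K(KI))) in 7 ≤ 10 steps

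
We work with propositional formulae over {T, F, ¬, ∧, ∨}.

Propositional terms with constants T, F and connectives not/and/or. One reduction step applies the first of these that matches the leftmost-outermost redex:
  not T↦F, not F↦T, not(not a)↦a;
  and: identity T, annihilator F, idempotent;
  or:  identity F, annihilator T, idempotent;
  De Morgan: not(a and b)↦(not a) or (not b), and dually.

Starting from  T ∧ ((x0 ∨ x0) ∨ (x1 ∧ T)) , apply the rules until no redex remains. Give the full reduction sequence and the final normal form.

  start: T ∧ ((x0 ∨ x0) ∨ (x1 ∧ T))
  [1] (x0 ∨ x0) ∨ (x1 ∧ T)
  [2] x0 ∨ (x1 ∧ T)
  [3] x0 ∨ x1

Answer: normal form = x0 ∨ x1  (in 3 steps)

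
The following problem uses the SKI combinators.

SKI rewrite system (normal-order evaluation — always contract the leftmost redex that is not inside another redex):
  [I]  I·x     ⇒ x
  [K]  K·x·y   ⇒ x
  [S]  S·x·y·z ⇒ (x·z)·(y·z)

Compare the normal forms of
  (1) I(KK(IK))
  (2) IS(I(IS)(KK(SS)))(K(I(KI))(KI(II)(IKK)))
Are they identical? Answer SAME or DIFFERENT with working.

Answer: DIFFERENT — A ⇓ K, B ⇓ S(SK)(KI)

Derivation:
Term A:
  start: I(KK(IK))
  [1] KK(IK)
  [2] K

Term B:
  start: IS(I(IS)(KK(SS)))(K(I(KI))(KI(II)(IKK)))
  [1] S(I(IS)(KK(SS)))(K(I(KI))(KI(II)(IKK)))
  [2] S(IS(KK(SS)))(K(I(KI))(KI(II)(IKK)))
  [3] S(S(KK(SS)))(K(I(KI))(KI(II)(IKK)))
  [4] S(SK)(K(I(KI))(KI(II)(IKK)))
  [5] S(SK)(I(KI))
  [6] S(SK)(KI)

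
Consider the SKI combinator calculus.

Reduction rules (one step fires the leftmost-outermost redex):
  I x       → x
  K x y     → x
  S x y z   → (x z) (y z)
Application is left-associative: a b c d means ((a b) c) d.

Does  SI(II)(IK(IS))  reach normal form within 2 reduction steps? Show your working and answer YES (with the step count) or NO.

  start: SI(II)(IK(IS))
  step 1: I(IK(IS))(II(IK(IS)))
  step 2: IK(IS)(II(IK(IS)))

Answer: NO — after 2 steps the term is IK(IS)(II(IK(IS))), not yet normal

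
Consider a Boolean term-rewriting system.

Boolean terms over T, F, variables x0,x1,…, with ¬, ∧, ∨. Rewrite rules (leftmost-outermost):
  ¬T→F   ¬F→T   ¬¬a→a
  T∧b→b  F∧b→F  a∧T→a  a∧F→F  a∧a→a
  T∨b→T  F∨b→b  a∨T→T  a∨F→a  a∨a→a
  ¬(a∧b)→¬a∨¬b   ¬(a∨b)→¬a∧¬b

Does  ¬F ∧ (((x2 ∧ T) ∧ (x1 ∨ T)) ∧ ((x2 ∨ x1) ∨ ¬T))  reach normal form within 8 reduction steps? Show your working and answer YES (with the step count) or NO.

Answer: YES — reaches normal form x2 ∧ (x2 ∨ x1) in 7 ≤ 8 steps

Reduction:
  start: ¬F ∧ (((x2 ∧ T) ∧ (x1 ∨ T)) ∧ ((x2 ∨ x1) ∨ ¬T))
  →1  T ∧ (((x2 ∧ T) ∧ (x1 ∨ T)) ∧ ((x2 ∨ x1) ∨ ¬T))
  →2  ((x2 ∧ T) ∧ (x1 ∨ T)) ∧ ((x2 ∨ x1) ∨ ¬T)
  →3  (x2 ∧ (x1 ∨ T)) ∧ ((x2 ∨ x1) ∨ ¬T)
  →4  (x2 ∧ T) ∧ ((x2 ∨ x1) ∨ ¬T)
  →5  x2 ∧ ((x2 ∨ x1) ∨ ¬T)
  →6  x2 ∧ ((x2 ∨ x1) ∨ F)
  →7  x2 ∧ (x2 ∨ x1)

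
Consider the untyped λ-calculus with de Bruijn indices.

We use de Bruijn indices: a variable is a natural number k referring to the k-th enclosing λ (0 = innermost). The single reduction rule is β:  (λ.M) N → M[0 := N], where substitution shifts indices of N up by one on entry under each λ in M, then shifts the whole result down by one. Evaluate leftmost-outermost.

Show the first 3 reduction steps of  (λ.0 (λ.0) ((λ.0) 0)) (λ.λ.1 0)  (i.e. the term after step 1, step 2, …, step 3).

Answer: after 3 steps: (λ.0) ((λ.0) (λ.λ.1 0))

Reduction:
  start: (λ.0 (λ.0) ((λ.0) 0)) (λ.λ.1 0)
  →1  (λ.λ.1 0) (λ.0) ((λ.0) (λ.λ.1 0))
  →2  (λ.(λ.0) 0) ((λ.0) (λ.λ.1 0))
  →3  (λ.0) ((λ.0) (λ.λ.1 0))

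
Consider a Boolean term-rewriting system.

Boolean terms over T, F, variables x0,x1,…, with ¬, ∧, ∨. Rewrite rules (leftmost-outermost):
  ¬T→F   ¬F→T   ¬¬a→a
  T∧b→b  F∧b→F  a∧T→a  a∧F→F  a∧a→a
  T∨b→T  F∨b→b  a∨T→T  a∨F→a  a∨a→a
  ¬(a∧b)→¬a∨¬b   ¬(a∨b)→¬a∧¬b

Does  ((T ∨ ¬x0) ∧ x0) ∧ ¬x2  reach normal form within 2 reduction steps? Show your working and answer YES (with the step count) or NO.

Answer: YES — reaches normal form x0 ∧ ¬x2 in 2 ≤ 2 steps

Reduction:
  start: ((T ∨ ¬x0) ∧ x0) ∧ ¬x2
  step 1: (T ∧ x0) ∧ ¬x2
  step 2: x0 ∧ ¬x2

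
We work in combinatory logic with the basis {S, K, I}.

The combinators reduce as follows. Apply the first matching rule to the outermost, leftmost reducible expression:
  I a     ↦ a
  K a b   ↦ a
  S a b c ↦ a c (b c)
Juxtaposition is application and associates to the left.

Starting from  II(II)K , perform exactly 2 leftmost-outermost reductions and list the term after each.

Answer: after 2 steps: IIK

Reduction:
  start: II(II)K
  step 1: I(II)K
  step 2: IIK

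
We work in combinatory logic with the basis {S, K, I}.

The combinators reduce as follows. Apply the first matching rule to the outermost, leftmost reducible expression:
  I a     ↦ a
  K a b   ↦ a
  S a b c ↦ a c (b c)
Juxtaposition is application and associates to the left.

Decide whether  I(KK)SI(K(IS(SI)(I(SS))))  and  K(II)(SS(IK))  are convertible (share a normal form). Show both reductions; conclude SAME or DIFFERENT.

Answer: SAME — A ⇓ I, B ⇓ I

Working:
Term A:
  start: I(KK)SI(K(IS(SI)(I(SS))))
  →1  KKSI(K(IS(SI)(I(SS))))
  →2  KI(K(IS(SI)(I(SS))))
  →3  I

Term B:
  start: K(II)(SS(IK))
  →1  II
  →2  I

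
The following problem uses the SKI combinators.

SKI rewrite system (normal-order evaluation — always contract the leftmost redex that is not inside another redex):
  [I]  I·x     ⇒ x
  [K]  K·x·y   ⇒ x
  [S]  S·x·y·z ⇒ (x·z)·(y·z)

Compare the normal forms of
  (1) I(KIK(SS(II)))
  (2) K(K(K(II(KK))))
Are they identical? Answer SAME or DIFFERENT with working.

Term A:
  start: I(KIK(SS(II)))
  [1] KIK(SS(II))
  [2] I(SS(II))
  [3] SS(II)
  [4] SSI

Term B:
  start: K(K(K(II(KK))))
  [1] K(K(K(I(KK))))
  [2] K(K(K(KK)))

Answer: DIFFERENT — A ⇓ SSI, B ⇓ K(K(K(KK)))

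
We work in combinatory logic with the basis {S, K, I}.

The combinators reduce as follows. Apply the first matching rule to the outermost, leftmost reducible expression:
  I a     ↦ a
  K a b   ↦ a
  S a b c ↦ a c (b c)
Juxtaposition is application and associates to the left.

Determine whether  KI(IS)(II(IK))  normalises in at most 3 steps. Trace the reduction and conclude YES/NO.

Answer: NO — after 3 steps the term is I(IK), not yet normal

Working:
  start: KI(IS)(II(IK))
  [1] I(II(IK))
  [2] II(IK)
  [3] I(IK)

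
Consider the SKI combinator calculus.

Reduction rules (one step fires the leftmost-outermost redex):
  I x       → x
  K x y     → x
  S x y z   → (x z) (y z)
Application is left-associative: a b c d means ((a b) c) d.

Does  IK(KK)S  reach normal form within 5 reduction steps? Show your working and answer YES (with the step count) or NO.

  start: IK(KK)S
  step 1: K(KK)S
  step 2: KK

Answer: YES — reaches normal form KK in 2 ≤ 5 steps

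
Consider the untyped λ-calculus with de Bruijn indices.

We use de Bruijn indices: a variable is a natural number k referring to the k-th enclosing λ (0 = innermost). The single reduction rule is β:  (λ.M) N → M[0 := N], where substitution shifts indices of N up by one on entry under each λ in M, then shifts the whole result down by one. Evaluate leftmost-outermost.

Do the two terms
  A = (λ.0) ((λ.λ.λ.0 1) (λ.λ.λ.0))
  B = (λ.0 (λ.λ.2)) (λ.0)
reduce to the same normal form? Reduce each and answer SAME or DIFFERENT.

Answer: DIFFERENT — A ⇓ λ.λ.0 1, B ⇓ λ.λ.λ.0

Derivation:
Term A:
  start: (λ.0) ((λ.λ.λ.0 1) (λ.λ.λ.0))
  step 1: (λ.λ.λ.0 1) (λ.λ.λ.0)
  step 2: λ.λ.0 1

Term B:
  start: (λ.0 (λ.λ.2)) (λ.0)
  step 1: (λ.0) (λ.λ.λ.0)
  step 2: λ.λ.λ.0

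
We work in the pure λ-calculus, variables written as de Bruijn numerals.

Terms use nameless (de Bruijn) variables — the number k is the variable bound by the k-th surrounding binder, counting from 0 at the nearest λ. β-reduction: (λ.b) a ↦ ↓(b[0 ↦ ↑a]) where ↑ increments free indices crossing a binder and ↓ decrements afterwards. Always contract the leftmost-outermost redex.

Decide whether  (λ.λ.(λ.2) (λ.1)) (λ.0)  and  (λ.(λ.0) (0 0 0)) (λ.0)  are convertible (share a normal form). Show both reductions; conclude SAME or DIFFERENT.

Term A:
  start: (λ.λ.(λ.2) (λ.1)) (λ.0)
  [1] λ.(λ.λ.0) (λ.1)
  [2] λ.λ.0

Term B:
  start: (λ.(λ.0) (0 0 0)) (λ.0)
  [1] (λ.0) ((λ.0) (λ.0) (λ.0))
  [2] (λ.0) (λ.0) (λ.0)
  [3] (λ.0) (λ.0)
  [4] λ.0

Answer: DIFFERENT — A ⇓ λ.λ.0, B ⇓ λ.0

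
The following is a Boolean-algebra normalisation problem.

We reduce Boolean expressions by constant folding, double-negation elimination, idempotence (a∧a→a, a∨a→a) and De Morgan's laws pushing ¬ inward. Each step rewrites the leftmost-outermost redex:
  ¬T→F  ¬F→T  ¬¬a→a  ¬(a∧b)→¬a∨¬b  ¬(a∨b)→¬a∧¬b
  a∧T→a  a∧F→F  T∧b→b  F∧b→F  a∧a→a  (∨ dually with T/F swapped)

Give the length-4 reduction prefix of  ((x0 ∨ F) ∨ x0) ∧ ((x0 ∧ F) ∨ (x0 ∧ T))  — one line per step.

Answer: after 4 steps: x0 ∧ (x0 ∧ T)

Derivation:
  start: ((x0 ∨ F) ∨ x0) ∧ ((x0 ∧ F) ∨ (x0 ∧ T))
  [1] (x0 ∨ x0) ∧ ((x0 ∧ F) ∨ (x0 ∧ T))
  [2] x0 ∧ ((x0 ∧ F) ∨ (x0 ∧ T))
  [3] x0 ∧ (F ∨ (x0 ∧ T))
  [4] x0 ∧ (x0 ∧ T)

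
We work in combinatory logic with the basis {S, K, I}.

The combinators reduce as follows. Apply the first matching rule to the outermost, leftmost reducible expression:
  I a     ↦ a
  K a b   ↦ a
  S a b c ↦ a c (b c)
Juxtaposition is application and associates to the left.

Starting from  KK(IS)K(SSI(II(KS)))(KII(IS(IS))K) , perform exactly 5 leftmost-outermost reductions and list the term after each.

  start: KK(IS)K(SSI(II(KS)))(KII(IS(IS))K)
  →1  KK(SSI(II(KS)))(KII(IS(IS))K)
  →2  K(KII(IS(IS))K)
  →3  K(I(IS(IS))K)
  →4  K(IS(IS)K)
  →5  K(S(IS)K)

Answer: after 5 steps: K(S(IS)K)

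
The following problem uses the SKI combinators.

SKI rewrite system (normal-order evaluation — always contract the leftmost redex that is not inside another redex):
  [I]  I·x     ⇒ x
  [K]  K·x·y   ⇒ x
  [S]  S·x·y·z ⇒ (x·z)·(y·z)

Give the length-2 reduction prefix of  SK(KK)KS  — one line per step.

  start: SK(KK)KS
  →1  KK(KKK)S
  →2  KS

Answer: after 2 steps: KS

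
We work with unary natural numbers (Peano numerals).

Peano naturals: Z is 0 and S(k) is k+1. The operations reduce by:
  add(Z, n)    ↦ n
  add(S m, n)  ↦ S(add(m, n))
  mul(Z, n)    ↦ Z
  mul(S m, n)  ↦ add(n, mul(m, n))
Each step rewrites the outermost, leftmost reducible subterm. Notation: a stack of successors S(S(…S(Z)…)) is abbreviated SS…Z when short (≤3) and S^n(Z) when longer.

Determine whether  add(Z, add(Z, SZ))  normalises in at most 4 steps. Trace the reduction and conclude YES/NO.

Answer: YES — reaches normal form SZ in 2 ≤ 4 steps

Derivation:
  start: add(Z, add(Z, SZ))
  [1] add(Z, SZ)
  [2] SZ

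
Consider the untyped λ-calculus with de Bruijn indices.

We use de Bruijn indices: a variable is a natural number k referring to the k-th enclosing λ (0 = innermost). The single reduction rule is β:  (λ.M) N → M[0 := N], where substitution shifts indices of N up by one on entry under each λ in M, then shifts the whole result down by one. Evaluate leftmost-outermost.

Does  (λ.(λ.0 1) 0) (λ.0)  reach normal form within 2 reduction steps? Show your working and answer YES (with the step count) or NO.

Answer: NO — after 2 steps the term is (λ.0) (λ.0), not yet normal

Derivation:
  start: (λ.(λ.0 1) 0) (λ.0)
  →1  (λ.0 (λ.0)) (λ.0)
  →2  (λ.0) (λ.0)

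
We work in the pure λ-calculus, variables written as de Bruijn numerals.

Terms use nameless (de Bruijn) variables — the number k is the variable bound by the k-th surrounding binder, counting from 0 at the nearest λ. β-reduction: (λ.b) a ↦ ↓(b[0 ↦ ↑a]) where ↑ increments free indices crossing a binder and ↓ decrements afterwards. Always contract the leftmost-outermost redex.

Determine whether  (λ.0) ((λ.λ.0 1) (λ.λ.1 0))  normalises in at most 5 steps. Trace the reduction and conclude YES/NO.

Answer: YES — reaches normal form λ.0 (λ.λ.1 0) in 2 ≤ 5 steps

Working:
  start: (λ.0) ((λ.λ.0 1) (λ.λ.1 0))
  [1] (λ.λ.0 1) (λ.λ.1 0)
  [2] λ.0 (λ.λ.1 0)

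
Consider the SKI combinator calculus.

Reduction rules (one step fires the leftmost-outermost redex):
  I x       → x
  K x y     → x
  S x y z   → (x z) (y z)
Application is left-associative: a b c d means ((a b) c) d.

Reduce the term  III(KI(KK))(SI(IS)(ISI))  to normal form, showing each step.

  start: III(KI(KK))(SI(IS)(ISI))
  step 1: II(KI(KK))(SI(IS)(ISI))
  step 2: I(KI(KK))(SI(IS)(ISI))
  step 3: KI(KK)(SI(IS)(ISI))
  step 4: I(SI(IS)(ISI))
  step 5: SI(IS)(ISI)
  step 6: I(ISI)(IS(ISI))
  step 7: ISI(IS(ISI))
  step 8: SI(IS(ISI))
  step 9: SI(S(ISI))
  step 10: SI(S(SI))

Answer: normal form = SI(S(SI))  (in 10 steps)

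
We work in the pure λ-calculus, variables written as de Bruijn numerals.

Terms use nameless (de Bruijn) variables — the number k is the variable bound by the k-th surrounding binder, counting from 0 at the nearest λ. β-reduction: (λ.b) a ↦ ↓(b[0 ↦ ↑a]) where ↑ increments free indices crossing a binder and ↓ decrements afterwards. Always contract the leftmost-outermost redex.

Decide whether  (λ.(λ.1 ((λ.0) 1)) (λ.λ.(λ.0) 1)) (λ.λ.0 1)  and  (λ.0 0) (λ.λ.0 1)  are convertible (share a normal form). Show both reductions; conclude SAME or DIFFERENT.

Answer: SAME — A ⇓ λ.0 (λ.λ.0 1), B ⇓ λ.0 (λ.λ.0 1)

Derivation:
Term A:
  start: (λ.(λ.1 ((λ.0) 1)) (λ.λ.(λ.0) 1)) (λ.λ.0 1)
  [1] (λ.(λ.λ.0 1) ((λ.0) (λ.λ.0 1))) (λ.λ.(λ.0) 1)
  [2] (λ.λ.0 1) ((λ.0) (λ.λ.0 1))
  [3] λ.0 ((λ.0) (λ.λ.0 1))
  [4] λ.0 (λ.λ.0 1)

Term B:
  start: (λ.0 0) (λ.λ.0 1)
  [1] (λ.λ.0 1) (λ.λ.0 1)
  [2] λ.0 (λ.λ.0 1)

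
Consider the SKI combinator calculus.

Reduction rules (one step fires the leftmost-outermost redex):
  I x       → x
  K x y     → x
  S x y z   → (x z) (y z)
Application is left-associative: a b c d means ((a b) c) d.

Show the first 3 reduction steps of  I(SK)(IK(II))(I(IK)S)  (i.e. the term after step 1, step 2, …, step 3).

  start: I(SK)(IK(II))(I(IK)S)
  [1] SK(IK(II))(I(IK)S)
  [2] K(I(IK)S)(IK(II)(I(IK)S))
  [3] I(IK)S

Answer: after 3 steps: I(IK)S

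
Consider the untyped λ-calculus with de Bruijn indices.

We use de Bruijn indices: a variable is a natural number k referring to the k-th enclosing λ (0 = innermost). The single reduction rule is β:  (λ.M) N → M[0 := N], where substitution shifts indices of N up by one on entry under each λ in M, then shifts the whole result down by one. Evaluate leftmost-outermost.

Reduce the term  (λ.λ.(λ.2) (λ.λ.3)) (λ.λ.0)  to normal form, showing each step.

Answer: normal form = λ.λ.λ.0  (in 2 steps)

Working:
  start: (λ.λ.(λ.2) (λ.λ.3)) (λ.λ.0)
  [1] λ.(λ.λ.λ.0) (λ.λ.λ.λ.0)
  [2] λ.λ.λ.0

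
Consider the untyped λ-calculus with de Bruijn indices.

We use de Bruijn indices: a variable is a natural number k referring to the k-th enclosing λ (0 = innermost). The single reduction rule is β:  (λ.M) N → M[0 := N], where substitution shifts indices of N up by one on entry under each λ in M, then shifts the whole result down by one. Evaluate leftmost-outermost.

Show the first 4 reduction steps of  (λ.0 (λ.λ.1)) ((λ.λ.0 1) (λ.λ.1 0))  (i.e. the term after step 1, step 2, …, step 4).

Answer: after 4 steps: λ.λ.λ.1 0

Derivation:
  start: (λ.0 (λ.λ.1)) ((λ.λ.0 1) (λ.λ.1 0))
  [1] (λ.λ.0 1) (λ.λ.1 0) (λ.λ.1)
  [2] (λ.0 (λ.λ.1 0)) (λ.λ.1)
  [3] (λ.λ.1) (λ.λ.1 0)
  [4] λ.λ.λ.1 0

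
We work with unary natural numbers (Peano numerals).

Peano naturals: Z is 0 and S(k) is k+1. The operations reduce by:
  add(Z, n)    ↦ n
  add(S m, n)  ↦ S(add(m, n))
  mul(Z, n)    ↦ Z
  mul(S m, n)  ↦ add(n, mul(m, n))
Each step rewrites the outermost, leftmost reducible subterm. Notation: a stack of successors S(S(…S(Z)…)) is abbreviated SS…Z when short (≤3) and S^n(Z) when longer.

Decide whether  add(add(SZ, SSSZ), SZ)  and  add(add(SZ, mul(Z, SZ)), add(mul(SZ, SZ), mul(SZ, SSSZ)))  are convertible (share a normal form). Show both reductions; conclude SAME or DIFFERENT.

Answer: SAME — A ⇓ S^5(Z), B ⇓ S^5(Z)

Derivation:
Term A:
  start: add(add(SZ, SSSZ), SZ)
  step 1: add(S(add(Z, SSSZ)), SZ)
  step 2: S(add(add(Z, SSSZ), SZ))
  step 3: S(add(SSSZ, SZ))
  step 4: S(S(add(SSZ, SZ)))
  step 5: S(S(S(add(SZ, SZ))))
  step 6: S(S(S(S(add(Z, SZ)))))
  step 7: S^5(Z)

Term B:
  start: add(add(SZ, mul(Z, SZ)), add(mul(SZ, SZ), mul(SZ, SSSZ)))
  step 1: add(S(add(Z, mul(Z, SZ))), add(mul(SZ, SZ), mul(SZ, SSSZ)))
  step 2: S(add(add(Z, mul(Z, SZ)), add(mul(SZ, SZ), mul(SZ, SSSZ))))
  step 3: S(add(mul(Z, SZ), add(mul(SZ, SZ), mul(SZ, SSSZ))))
  step 4: S(add(Z, add(mul(SZ, SZ), mul(SZ, SSSZ))))
  step 5: S(add(mul(SZ, SZ), mul(SZ, SSSZ)))
  step 6: S(add(add(SZ, mul(Z, SZ)), mul(SZ, SSSZ)))
  step 7: S(add(S(add(Z, mul(Z, SZ))), mul(SZ, SSSZ)))
  step 8: S(S(add(add(Z, mul(Z, SZ)), mul(SZ, SSSZ))))
  step 9: S(S(add(mul(Z, SZ), mul(SZ, SSSZ))))
  step 10: S(S(add(Z, mul(SZ, SSSZ))))
  step 11: S(S(mul(SZ, SSSZ)))
  step 12: S(S(add(SSSZ, mul(Z, SSSZ))))
  step 13: S(S(S(add(SSZ, mul(Z, SSSZ)))))
  step 14: S(S(S(S(add(SZ, mul(Z, SSSZ))))))
  step 15: S(S(S(S(S(add(Z, mul(Z, SSSZ)))))))
  step 16: S(S(S(S(S(mul(Z, SSSZ))))))
  step 17: S^5(Z)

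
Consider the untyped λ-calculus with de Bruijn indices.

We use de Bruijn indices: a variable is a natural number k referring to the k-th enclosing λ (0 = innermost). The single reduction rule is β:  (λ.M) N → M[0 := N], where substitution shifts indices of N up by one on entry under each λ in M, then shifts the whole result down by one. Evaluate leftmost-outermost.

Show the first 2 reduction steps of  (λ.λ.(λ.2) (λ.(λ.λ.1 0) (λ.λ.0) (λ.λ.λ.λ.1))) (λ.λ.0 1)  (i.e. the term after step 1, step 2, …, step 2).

  start: (λ.λ.(λ.2) (λ.(λ.λ.1 0) (λ.λ.0) (λ.λ.λ.λ.1))) (λ.λ.0 1)
  →1  λ.(λ.λ.λ.0 1) (λ.(λ.λ.1 0) (λ.λ.0) (λ.λ.λ.λ.1))
  →2  λ.λ.λ.0 1

Answer: after 2 steps: λ.λ.λ.0 1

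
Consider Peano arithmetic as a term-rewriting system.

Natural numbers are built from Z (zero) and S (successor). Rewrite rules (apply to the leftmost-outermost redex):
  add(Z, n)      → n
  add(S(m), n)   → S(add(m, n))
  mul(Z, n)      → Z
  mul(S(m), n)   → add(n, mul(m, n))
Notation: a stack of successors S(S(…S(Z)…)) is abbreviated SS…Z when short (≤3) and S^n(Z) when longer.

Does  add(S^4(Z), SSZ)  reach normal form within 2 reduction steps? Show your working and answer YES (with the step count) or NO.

Answer: NO — after 2 steps the term is S(S(add(SSZ, SSZ))), not yet normal

Working:
  start: add(S^4(Z), SSZ)
  step 1: S(add(SSSZ, SSZ))
  step 2: S(S(add(SSZ, SSZ)))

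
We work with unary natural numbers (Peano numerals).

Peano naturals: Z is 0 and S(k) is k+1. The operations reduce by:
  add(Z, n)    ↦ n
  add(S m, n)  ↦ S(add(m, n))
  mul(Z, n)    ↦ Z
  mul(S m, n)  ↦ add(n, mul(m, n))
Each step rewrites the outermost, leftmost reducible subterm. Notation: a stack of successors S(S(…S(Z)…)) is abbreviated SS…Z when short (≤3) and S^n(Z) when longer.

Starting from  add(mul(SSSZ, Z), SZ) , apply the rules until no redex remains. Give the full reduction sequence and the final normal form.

Answer: normal form = SZ  (in 8 steps)

Working:
  start: add(mul(SSSZ, Z), SZ)
  →1  add(add(Z, mul(SSZ, Z)), SZ)
  →2  add(mul(SSZ, Z), SZ)
  →3  add(add(Z, mul(SZ, Z)), SZ)
  →4  add(mul(SZ, Z), SZ)
  →5  add(add(Z, mul(Z, Z)), SZ)
  →6  add(mul(Z, Z), SZ)
  →7  add(Z, SZ)
  →8  SZ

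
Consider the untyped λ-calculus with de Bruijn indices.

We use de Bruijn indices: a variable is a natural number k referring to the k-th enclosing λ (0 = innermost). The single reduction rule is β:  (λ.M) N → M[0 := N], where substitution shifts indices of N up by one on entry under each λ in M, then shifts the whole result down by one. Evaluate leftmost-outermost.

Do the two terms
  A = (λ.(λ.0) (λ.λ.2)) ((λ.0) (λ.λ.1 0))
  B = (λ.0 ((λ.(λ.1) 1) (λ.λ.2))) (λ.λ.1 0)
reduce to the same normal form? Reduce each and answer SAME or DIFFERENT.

Term A:
  start: (λ.(λ.0) (λ.λ.2)) ((λ.0) (λ.λ.1 0))
  step 1: (λ.0) (λ.λ.(λ.0) (λ.λ.1 0))
  step 2: λ.λ.(λ.0) (λ.λ.1 0)
  step 3: λ.λ.λ.λ.1 0

Term B:
  start: (λ.0 ((λ.(λ.1) 1) (λ.λ.2))) (λ.λ.1 0)
  step 1: (λ.λ.1 0) ((λ.(λ.1) (λ.λ.1 0)) (λ.λ.λ.λ.1 0))
  step 2: λ.(λ.(λ.1) (λ.λ.1 0)) (λ.λ.λ.λ.1 0) 0
  step 3: λ.(λ.λ.λ.λ.λ.1 0) (λ.λ.1 0) 0
  step 4: λ.(λ.λ.λ.λ.1 0) 0
  step 5: λ.λ.λ.λ.1 0

Answer: SAME — A ⇓ λ.λ.λ.λ.1 0, B ⇓ λ.λ.λ.λ.1 0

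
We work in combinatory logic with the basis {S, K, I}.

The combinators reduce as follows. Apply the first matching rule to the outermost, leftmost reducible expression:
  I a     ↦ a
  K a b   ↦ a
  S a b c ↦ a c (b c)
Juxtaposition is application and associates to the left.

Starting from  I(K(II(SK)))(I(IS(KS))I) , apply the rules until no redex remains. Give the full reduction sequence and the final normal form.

  start: I(K(II(SK)))(I(IS(KS))I)
  step 1: K(II(SK))(I(IS(KS))I)
  step 2: II(SK)
  step 3: I(SK)
  step 4: SK

Answer: normal form = SK  (in 4 steps)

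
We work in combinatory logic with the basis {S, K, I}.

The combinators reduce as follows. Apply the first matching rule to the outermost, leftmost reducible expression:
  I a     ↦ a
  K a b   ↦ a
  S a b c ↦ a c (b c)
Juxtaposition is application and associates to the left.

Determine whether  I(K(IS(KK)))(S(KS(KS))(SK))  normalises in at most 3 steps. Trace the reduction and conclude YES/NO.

Answer: YES — reaches normal form S(KK) in 3 ≤ 3 steps

Derivation:
  start: I(K(IS(KK)))(S(KS(KS))(SK))
  →1  K(IS(KK))(S(KS(KS))(SK))
  →2  IS(KK)
  →3  S(KK)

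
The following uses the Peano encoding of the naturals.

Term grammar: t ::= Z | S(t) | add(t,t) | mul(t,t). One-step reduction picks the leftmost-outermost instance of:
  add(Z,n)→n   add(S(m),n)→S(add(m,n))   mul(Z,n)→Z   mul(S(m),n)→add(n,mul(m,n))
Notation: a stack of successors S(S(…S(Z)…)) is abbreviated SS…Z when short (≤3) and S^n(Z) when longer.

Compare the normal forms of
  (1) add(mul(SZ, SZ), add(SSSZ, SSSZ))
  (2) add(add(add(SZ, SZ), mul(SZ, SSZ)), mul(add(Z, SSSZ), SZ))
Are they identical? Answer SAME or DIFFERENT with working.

Answer: SAME — A ⇓ S^7(Z), B ⇓ S^7(Z)

Working:
Term A:
  start: add(mul(SZ, SZ), add(SSSZ, SSSZ))
  step 1: add(add(SZ, mul(Z, SZ)), add(SSSZ, SSSZ))
  step 2: add(S(add(Z, mul(Z, SZ))), add(SSSZ, SSSZ))
  step 3: S(add(add(Z, mul(Z, SZ)), add(SSSZ, SSSZ)))
  step 4: S(add(mul(Z, SZ), add(SSSZ, SSSZ)))
  step 5: S(add(Z, add(SSSZ, SSSZ)))
  step 6: S(add(SSSZ, SSSZ))
  step 7: S(S(add(SSZ, SSSZ)))
  step 8: S(S(S(add(SZ, SSSZ))))
  step 9: S(S(S(S(add(Z, SSSZ)))))
  step 10: S^7(Z)

Term B:
  start: add(add(add(SZ, SZ), mul(SZ, SSZ)), mul(add(Z, SSSZ), SZ))
  step 1: add(add(S(add(Z, SZ)), mul(SZ, SSZ)), mul(add(Z, SSSZ), SZ))
  step 2: add(S(add(add(Z, SZ), mul(SZ, SSZ))), mul(add(Z, SSSZ), SZ))
  step 3: S(add(add(add(Z, SZ), mul(SZ, SSZ)), mul(add(Z, SSSZ), SZ)))
  step 4: S(add(add(SZ, mul(SZ, SSZ)), mul(add(Z, SSSZ), SZ)))
  step 5: S(add(S(add(Z, mul(SZ, SSZ))), mul(add(Z, SSSZ), SZ)))
  step 6: S(S(add(add(Z, mul(SZ, SSZ)), mul(add(Z, SSSZ), SZ))))
  step 7: S(S(add(mul(SZ, SSZ), mul(add(Z, SSSZ), SZ))))
  step 8: S(S(add(add(SSZ, mul(Z, SSZ)), mul(add(Z, SSSZ), SZ))))
  step 9: S(S(add(S(add(SZ, mul(Z, SSZ))), mul(add(Z, SSSZ), SZ))))
  step 10: S(S(S(add(add(SZ, mul(Z, SSZ)), mul(add(Z, SSSZ), SZ)))))
  step 11: S(S(S(add(S(add(Z, mul(Z, SSZ))), mul(add(Z, SSSZ), SZ)))))
  step 12: S(S(S(S(add(add(Z, mul(Z, SSZ)), mul(add(Z, SSSZ), SZ))))))
  step 13: S(S(S(S(add(mul(Z, SSZ), mul(add(Z, SSSZ), SZ))))))
  step 14: S(S(S(S(add(Z, mul(add(Z, SSSZ), SZ))))))
  step 15: S(S(S(S(mul(add(Z, SSSZ), SZ)))))
  step 16: S(S(S(S(mul(SSSZ, SZ)))))
  step 17: S(S(S(S(add(SZ, mul(SSZ, SZ))))))
  step 18: S(S(S(S(S(add(Z, mul(SSZ, SZ)))))))
  step 19: S(S(S(S(S(mul(SSZ, SZ))))))
  step 20: S(S(S(S(S(add(SZ, mul(SZ, SZ)))))))
  step 21: S(S(S(S(S(S(add(Z, mul(SZ, SZ))))))))
  step 22: S(S(S(S(S(S(mul(SZ, SZ)))))))
  step 23: S(S(S(S(S(S(add(SZ, mul(Z, SZ))))))))
  step 24: S(S(S(S(S(S(S(add(Z, mul(Z, SZ)))))))))
  step 25: S(S(S(S(S(S(S(mul(Z, SZ))))))))
  step 26: S^7(Z)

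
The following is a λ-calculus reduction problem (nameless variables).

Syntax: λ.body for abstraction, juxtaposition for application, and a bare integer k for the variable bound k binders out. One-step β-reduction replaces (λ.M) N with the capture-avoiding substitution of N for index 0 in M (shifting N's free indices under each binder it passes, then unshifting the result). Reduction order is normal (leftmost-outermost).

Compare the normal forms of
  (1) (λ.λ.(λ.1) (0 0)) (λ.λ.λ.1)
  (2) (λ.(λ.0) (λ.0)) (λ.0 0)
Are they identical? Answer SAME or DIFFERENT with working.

Answer: SAME — A ⇓ λ.0, B ⇓ λ.0

Working:
Term A:
  start: (λ.λ.(λ.1) (0 0)) (λ.λ.λ.1)
  step 1: λ.(λ.1) (0 0)
  step 2: λ.0

Term B:
  start: (λ.(λ.0) (λ.0)) (λ.0 0)
  step 1: (λ.0) (λ.0)
  step 2: λ.0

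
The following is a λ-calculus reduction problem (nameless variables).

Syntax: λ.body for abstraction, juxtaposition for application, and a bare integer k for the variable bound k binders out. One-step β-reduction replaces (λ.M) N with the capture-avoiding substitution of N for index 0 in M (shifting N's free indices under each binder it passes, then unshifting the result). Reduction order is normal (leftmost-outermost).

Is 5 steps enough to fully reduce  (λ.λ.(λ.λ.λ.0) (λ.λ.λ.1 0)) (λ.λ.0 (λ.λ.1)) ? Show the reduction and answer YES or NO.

  start: (λ.λ.(λ.λ.λ.0) (λ.λ.λ.1 0)) (λ.λ.0 (λ.λ.1))
  step 1: λ.(λ.λ.λ.0) (λ.λ.λ.1 0)
  step 2: λ.λ.λ.0

Answer: YES — reaches normal form λ.λ.λ.0 in 2 ≤ 5 steps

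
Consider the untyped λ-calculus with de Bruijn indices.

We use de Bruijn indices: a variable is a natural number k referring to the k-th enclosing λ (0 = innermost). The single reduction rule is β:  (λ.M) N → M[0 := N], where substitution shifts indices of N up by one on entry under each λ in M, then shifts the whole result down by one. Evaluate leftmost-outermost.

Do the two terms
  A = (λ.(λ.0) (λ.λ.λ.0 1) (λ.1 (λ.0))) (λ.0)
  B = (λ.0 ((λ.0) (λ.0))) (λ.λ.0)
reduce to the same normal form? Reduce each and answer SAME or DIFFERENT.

Answer: DIFFERENT — A ⇓ λ.λ.0 1, B ⇓ λ.0

Working:
Term A:
  start: (λ.(λ.0) (λ.λ.λ.0 1) (λ.1 (λ.0))) (λ.0)
  step 1: (λ.0) (λ.λ.λ.0 1) (λ.(λ.0) (λ.0))
  step 2: (λ.λ.λ.0 1) (λ.(λ.0) (λ.0))
  step 3: λ.λ.0 1

Term B:
  start: (λ.0 ((λ.0) (λ.0))) (λ.λ.0)
  step 1: (λ.λ.0) ((λ.0) (λ.0))
  step 2: λ.0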